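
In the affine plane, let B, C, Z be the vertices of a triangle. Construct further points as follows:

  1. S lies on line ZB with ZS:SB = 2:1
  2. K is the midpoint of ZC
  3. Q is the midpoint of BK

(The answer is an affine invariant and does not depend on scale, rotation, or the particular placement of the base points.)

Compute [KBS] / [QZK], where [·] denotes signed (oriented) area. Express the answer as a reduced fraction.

[KBS]:[QZK] = 2/3

Work in coordinates with B = (0, 0), C = (1, 0), Z = (0, 1).
1. S lies on line ZB with ZS:SB = 2:1 ⇒ S = (0, 1/3)
2. K is the midpoint of ZC ⇒ K = (1/2, 1/2)
3. Q is the midpoint of BK ⇒ Q = (1/4, 1/4)
2·[KBS] = -1/6, 2·[QZK] = -1/4
[KBS]:[QZK] = -1/6:-1/4 = 2/3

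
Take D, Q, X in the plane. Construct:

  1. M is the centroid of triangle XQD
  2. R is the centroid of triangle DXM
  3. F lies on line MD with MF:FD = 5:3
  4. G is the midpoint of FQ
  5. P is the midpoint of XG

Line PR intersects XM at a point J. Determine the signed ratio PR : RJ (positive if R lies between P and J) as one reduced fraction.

Work in coordinates with D = (0, 0), Q = (1, 0), X = (0, 1).
1. M is the centroid of triangle XQD ⇒ M = (1/3, 1/3)
2. R is the centroid of triangle DXM ⇒ R = (1/9, 4/9)
3. F lies on line MD with MF:FD = 5:3 ⇒ F = (1/8, 1/8)
4. G is the midpoint of FQ ⇒ G = (9/16, 1/16)
5. P is the midpoint of XG ⇒ P = (9/32, 17/32)
line PR meets XM at J = (10/41, 21/41)
R = P + t·(J−P) with t = 41/9, so PR:RJ = 41/9:-32/9

PR:RJ = -41/32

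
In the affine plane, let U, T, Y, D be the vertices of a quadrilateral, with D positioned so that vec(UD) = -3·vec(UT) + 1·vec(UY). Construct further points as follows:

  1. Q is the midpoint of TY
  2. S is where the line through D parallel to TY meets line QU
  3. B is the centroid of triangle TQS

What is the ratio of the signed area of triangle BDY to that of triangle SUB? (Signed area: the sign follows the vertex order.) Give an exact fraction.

[BDY]:[SUB] = 21/2

Set U = (0, 0), T = (1, 0), Y = (0, 1), D = (-3, 1); any affine frame gives the same invariant.
1. Q is the midpoint of TY ⇒ Q = (1/2, 1/2)
2. S is where the line through D parallel to TY meets line QU ⇒ S = (-1, -1)
3. B is the centroid of triangle TQS ⇒ B = (1/6, -1/6)
2·[BDY] = -7/2, 2·[SUB] = -1/3
[BDY]:[SUB] = -7/2:-1/3 = 21/2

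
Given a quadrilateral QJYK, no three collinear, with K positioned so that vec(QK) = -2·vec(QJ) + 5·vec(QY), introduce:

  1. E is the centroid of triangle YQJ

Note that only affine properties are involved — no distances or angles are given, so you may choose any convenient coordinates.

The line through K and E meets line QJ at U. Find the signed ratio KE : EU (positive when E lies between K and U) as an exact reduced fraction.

KE:EU = 14

Assign Q = (0, 0), J = (1, 0), Y = (0, 1), K = (-2, 5) — the answer is frame-independent, so this choice is without loss of generality.
1. E is the centroid of triangle YQJ ⇒ E = (1/3, 1/3)
line KE meets QJ at U = (1/2, 0)
E = K + t·(U−K) with t = 14/15, so KE:EU = 14/15:1/15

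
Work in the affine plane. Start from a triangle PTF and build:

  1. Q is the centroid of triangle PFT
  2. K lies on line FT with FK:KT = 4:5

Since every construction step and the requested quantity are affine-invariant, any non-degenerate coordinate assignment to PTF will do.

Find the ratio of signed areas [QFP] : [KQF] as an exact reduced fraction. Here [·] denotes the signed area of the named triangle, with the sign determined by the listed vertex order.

Assign P = (0, 0), T = (1, 0), F = (0, 1) — the answer is frame-independent, so this choice is without loss of generality.
1. Q is the centroid of triangle PFT ⇒ Q = (1/3, 1/3)
2. K lies on line FT with FK:KT = 4:5 ⇒ K = (4/9, 5/9)
2·[QFP] = 1/3, 2·[KQF] = -4/27
[QFP]:[KQF] = 1/3:-4/27 = -9/4

[QFP]:[KQF] = -9/4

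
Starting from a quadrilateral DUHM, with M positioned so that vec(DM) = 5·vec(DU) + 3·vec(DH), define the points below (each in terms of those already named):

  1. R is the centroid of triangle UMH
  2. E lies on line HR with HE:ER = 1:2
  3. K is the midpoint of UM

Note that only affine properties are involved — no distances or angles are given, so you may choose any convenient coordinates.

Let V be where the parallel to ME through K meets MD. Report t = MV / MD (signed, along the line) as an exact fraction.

Assign D = (0, 0), U = (1, 0), H = (0, 1), M = (5, 3) — the answer is frame-independent, so this choice is without loss of generality.
1. R is the centroid of triangle UMH ⇒ R = (2, 4/3)
2. E lies on line HR with HE:ER = 1:2 ⇒ E = (2/3, 10/9)
3. K is the midpoint of UM ⇒ K = (3, 3/2)
through K parallel to ME: direction (-13/3, -17/9); meets MD at V = (75/64, 45/64)
V = M + t·(D−M) with t = 49/64

t = 49/64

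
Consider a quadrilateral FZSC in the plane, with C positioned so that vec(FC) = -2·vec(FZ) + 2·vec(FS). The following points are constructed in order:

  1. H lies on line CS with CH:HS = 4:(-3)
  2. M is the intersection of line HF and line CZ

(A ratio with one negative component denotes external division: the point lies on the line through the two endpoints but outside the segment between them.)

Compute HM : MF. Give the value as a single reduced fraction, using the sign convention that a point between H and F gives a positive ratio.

HM:MF = 2

Assign F = (0, 0), Z = (1, 0), S = (0, 1), C = (-2, 2) — the answer is frame-independent, so this choice is without loss of generality.
1. H lies on line CS with CH:HS = 4:(-3) ⇒ H = (6, -2)
2. M is the intersection of line HF and line CZ ⇒ M = (2, -2/3)
M = H + t·(F−H) with t = 2/3, so HM:MF = t:(1−t) = 2/3:1/3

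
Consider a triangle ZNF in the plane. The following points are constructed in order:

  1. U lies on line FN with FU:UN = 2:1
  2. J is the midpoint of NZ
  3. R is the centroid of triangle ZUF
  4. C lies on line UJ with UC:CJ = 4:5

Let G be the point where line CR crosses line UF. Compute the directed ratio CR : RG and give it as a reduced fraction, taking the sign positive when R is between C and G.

Set Z = (0, 0), N = (1, 0), F = (0, 1); any affine frame gives the same invariant.
1. U lies on line FN with FU:UN = 2:1 ⇒ U = (2/3, 1/3)
2. J is the midpoint of NZ ⇒ J = (1/2, 0)
3. R is the centroid of triangle ZUF ⇒ R = (2/9, 4/9)
4. C lies on line UJ with UC:CJ = 4:5 ⇒ C = (16/27, 5/27)
line CR meets UF at G = (4/3, -1/3)
R = C + t·(G−C) with t = -1/2, so CR:RG = -1/2:3/2

CR:RG = -1/3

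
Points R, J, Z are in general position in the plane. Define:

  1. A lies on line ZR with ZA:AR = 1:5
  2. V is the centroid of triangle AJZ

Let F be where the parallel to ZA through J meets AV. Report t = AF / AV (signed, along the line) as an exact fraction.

Set R = (0, 0), J = (1, 0), Z = (0, 1); any affine frame gives the same invariant.
1. A lies on line ZR with ZA:AR = 1:5 ⇒ A = (0, 5/6)
2. V is the centroid of triangle AJZ ⇒ V = (1/3, 11/18)
through J parallel to ZA: direction (0, -1/6); meets AV at F = (1, 1/6)
F = A + t·(V−A) with t = 3

t = 3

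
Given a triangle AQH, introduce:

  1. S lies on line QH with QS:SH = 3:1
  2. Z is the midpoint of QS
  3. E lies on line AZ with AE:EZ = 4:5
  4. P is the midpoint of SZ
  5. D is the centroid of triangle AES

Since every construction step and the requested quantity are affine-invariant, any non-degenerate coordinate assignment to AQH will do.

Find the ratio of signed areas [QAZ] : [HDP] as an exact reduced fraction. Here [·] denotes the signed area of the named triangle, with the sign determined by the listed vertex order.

Assign A = (0, 0), Q = (1, 0), H = (0, 1) — the answer is frame-independent, so this choice is without loss of generality.
1. S lies on line QH with QS:SH = 3:1 ⇒ S = (1/4, 3/4)
2. Z is the midpoint of QS ⇒ Z = (5/8, 3/8)
3. E lies on line AZ with AE:EZ = 4:5 ⇒ E = (5/18, 1/6)
4. P is the midpoint of SZ ⇒ P = (7/16, 9/16)
5. D is the centroid of triangle AES ⇒ D = (19/108, 11/36)
2·[QAZ] = -3/8, 2·[HDP] = 49/216
[QAZ]:[HDP] = -3/8:49/216 = -81/49

[QAZ]:[HDP] = -81/49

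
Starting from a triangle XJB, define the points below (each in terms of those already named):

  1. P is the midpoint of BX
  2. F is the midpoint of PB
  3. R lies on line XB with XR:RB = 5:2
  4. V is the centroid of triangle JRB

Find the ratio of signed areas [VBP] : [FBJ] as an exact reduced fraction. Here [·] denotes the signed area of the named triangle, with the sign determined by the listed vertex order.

Choose coordinates X = (0, 0), J = (1, 0), B = (0, 1).
1. P is the midpoint of BX ⇒ P = (0, 1/2)
2. F is the midpoint of PB ⇒ F = (0, 3/4)
3. R lies on line XB with XR:RB = 5:2 ⇒ R = (0, 5/7)
4. V is the centroid of triangle JRB ⇒ V = (1/3, 4/7)
2·[VBP] = 1/6, 2·[FBJ] = -1/4
[VBP]:[FBJ] = 1/6:-1/4 = -2/3

[VBP]:[FBJ] = -2/3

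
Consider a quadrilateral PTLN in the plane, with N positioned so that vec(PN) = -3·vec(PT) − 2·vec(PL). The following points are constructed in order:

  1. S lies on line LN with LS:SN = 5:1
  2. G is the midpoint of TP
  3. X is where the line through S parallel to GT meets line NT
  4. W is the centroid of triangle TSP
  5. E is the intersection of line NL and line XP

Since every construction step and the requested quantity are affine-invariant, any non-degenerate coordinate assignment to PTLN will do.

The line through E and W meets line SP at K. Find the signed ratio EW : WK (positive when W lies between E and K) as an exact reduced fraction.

Work in coordinates with P = (0, 0), T = (1, 0), L = (0, 1), N = (-3, -2).
1. S lies on line LN with LS:SN = 5:1 ⇒ S = (-5/2, -3/2)
2. G is the midpoint of TP ⇒ G = (1/2, 0)
3. X is where the line through S parallel to GT meets line NT ⇒ X = (-2, -3/2)
4. W is the centroid of triangle TSP ⇒ W = (-1/2, -1/2)
5. E is the intersection of line NL and line XP ⇒ E = (-4, -3)
line EW meets SP at K = (5/4, 3/4)
W = E + t·(K−E) with t = 2/3, so EW:WK = 2/3:1/3

EW:WK = 2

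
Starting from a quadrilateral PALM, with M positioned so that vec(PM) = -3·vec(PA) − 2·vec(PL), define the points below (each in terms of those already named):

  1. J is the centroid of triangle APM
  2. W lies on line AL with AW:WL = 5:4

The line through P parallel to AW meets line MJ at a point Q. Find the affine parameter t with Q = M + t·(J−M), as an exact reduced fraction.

t = 15/11

Choose coordinates P = (0, 0), A = (1, 0), L = (0, 1), M = (-3, -2).
1. J is the centroid of triangle APM ⇒ J = (-2/3, -2/3)
2. W lies on line AL with AW:WL = 5:4 ⇒ W = (4/9, 5/9)
through P parallel to AW: direction (-5/9, 5/9); meets MJ at Q = (2/11, -2/11)
Q = M + t·(J−M) with t = 15/11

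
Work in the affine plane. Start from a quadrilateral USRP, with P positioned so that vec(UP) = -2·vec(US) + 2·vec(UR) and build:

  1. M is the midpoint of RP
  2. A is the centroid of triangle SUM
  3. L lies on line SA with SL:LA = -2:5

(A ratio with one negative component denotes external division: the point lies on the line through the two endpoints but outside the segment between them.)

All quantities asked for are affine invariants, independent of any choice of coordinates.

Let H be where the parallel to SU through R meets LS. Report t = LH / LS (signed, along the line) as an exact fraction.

t = 4

Assign U = (0, 0), S = (1, 0), R = (0, 1), P = (-2, 2) — the answer is frame-independent, so this choice is without loss of generality.
1. M is the midpoint of RP ⇒ M = (-1, 3/2)
2. A is the centroid of triangle SUM ⇒ A = (0, 1/2)
3. L lies on line SA with SL:LA = -2:5 ⇒ L = (5/3, -1/3)
through R parallel to SU: direction (-1, 0); meets LS at H = (-1, 1)
H = L + t·(S−L) with t = 4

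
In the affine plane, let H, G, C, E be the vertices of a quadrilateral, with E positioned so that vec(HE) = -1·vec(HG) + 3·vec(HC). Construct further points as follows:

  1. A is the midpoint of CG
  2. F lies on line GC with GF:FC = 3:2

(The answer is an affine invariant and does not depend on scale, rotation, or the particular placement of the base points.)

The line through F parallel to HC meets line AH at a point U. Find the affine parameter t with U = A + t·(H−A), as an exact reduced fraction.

Work in coordinates with H = (0, 0), G = (1, 0), C = (0, 1), E = (-1, 3).
1. A is the midpoint of CG ⇒ A = (1/2, 1/2)
2. F lies on line GC with GF:FC = 3:2 ⇒ F = (2/5, 3/5)
through F parallel to HC: direction (0, 1); meets AH at U = (2/5, 2/5)
U = A + t·(H−A) with t = 1/5

t = 1/5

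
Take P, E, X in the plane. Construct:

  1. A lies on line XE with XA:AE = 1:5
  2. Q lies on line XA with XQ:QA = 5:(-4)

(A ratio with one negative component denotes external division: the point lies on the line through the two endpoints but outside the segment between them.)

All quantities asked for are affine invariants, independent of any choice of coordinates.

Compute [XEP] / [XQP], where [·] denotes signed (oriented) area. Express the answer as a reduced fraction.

[XEP]:[XQP] = 6/5

Set P = (0, 0), E = (1, 0), X = (0, 1); any affine frame gives the same invariant.
1. A lies on line XE with XA:AE = 1:5 ⇒ A = (1/6, 5/6)
2. Q lies on line XA with XQ:QA = 5:(-4) ⇒ Q = (5/6, 1/6)
2·[XEP] = -1, 2·[XQP] = -5/6
[XEP]:[XQP] = -1:-5/6 = 6/5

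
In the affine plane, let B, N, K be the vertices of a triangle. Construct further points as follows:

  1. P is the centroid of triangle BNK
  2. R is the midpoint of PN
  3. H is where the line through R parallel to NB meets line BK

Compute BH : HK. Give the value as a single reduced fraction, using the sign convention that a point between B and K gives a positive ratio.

Set B = (0, 0), N = (1, 0), K = (0, 1); any affine frame gives the same invariant.
1. P is the centroid of triangle BNK ⇒ P = (1/3, 1/3)
2. R is the midpoint of PN ⇒ R = (2/3, 1/6)
3. H is where the line through R parallel to NB meets line BK ⇒ H = (0, 1/6)
H = B + t·(K−B) with t = 1/6, so BH:HK = t:(1−t) = 1/6:5/6

BH:HK = 1/5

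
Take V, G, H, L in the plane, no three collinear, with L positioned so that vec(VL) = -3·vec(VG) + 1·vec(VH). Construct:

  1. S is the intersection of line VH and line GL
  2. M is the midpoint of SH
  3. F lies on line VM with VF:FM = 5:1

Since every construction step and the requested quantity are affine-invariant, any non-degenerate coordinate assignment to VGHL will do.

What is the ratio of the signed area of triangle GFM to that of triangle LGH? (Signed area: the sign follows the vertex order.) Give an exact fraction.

Work in coordinates with V = (0, 0), G = (1, 0), H = (0, 1), L = (-3, 1).
1. S is the intersection of line VH and line GL ⇒ S = (0, 1/4)
2. M is the midpoint of SH ⇒ M = (0, 5/8)
3. F lies on line VM with VF:FM = 5:1 ⇒ F = (0, 25/48)
2·[GFM] = -5/48, 2·[LGH] = 3
[GFM]:[LGH] = -5/48:3 = -5/144

[GFM]:[LGH] = -5/144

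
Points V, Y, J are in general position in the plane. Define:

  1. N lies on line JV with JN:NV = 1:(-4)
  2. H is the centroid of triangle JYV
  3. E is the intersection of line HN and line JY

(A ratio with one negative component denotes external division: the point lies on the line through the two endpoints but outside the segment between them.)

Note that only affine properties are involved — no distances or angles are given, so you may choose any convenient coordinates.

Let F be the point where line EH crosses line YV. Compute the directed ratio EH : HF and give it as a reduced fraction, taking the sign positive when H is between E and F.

Work in coordinates with V = (0, 0), Y = (1, 0), J = (0, 1).
1. N lies on line JV with JN:NV = 1:(-4) ⇒ N = (0, 4/3)
2. H is the centroid of triangle JYV ⇒ H = (1/3, 1/3)
3. E is the intersection of line HN and line JY ⇒ E = (1/6, 5/6)
line EH meets YV at F = (4/9, 0)
H = E + t·(F−E) with t = 3/5, so EH:HF = 3/5:2/5

EH:HF = 3/2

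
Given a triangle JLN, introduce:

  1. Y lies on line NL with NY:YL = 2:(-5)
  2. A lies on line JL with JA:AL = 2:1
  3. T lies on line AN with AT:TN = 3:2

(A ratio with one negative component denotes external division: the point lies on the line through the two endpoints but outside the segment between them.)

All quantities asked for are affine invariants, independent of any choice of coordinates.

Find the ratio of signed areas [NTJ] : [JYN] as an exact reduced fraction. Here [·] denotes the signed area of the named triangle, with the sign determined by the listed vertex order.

[NTJ]:[JYN] = 2/5

Set J = (0, 0), L = (1, 0), N = (0, 1); any affine frame gives the same invariant.
1. Y lies on line NL with NY:YL = 2:(-5) ⇒ Y = (-2/3, 5/3)
2. A lies on line JL with JA:AL = 2:1 ⇒ A = (2/3, 0)
3. T lies on line AN with AT:TN = 3:2 ⇒ T = (4/15, 3/5)
2·[NTJ] = -4/15, 2·[JYN] = -2/3
[NTJ]:[JYN] = -4/15:-2/3 = 2/5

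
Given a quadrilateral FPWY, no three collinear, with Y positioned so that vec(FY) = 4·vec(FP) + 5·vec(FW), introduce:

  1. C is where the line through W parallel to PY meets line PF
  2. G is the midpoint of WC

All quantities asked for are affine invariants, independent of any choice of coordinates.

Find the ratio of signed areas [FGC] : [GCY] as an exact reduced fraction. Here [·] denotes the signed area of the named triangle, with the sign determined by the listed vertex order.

[FGC]:[GCY] = 3/8

Assign F = (0, 0), P = (1, 0), W = (0, 1), Y = (4, 5) — the answer is frame-independent, so this choice is without loss of generality.
1. C is where the line through W parallel to PY meets line PF ⇒ C = (-3/5, 0)
2. G is the midpoint of WC ⇒ G = (-3/10, 1/2)
2·[FGC] = 3/10, 2·[GCY] = 4/5
[FGC]:[GCY] = 3/10:4/5 = 3/8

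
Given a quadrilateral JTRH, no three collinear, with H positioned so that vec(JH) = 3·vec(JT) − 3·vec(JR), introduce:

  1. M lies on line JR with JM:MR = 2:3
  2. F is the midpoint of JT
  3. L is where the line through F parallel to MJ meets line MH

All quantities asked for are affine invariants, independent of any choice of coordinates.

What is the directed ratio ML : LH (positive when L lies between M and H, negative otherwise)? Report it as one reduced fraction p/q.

Set J = (0, 0), T = (1, 0), R = (0, 1), H = (3, -3); any affine frame gives the same invariant.
1. M lies on line JR with JM:MR = 2:3 ⇒ M = (0, 2/5)
2. F is the midpoint of JT ⇒ F = (1/2, 0)
3. L is where the line through F parallel to MJ meets line MH ⇒ L = (1/2, -1/6)
L = M + t·(H−M) with t = 1/6, so ML:LH = t:(1−t) = 1/6:5/6

ML:LH = 1/5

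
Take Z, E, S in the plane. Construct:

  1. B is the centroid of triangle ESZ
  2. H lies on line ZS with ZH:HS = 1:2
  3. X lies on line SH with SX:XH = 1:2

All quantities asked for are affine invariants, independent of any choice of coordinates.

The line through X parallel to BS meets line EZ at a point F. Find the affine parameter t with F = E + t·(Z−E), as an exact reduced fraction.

t = 11/18

Assign Z = (0, 0), E = (1, 0), S = (0, 1) — the answer is frame-independent, so this choice is without loss of generality.
1. B is the centroid of triangle ESZ ⇒ B = (1/3, 1/3)
2. H lies on line ZS with ZH:HS = 1:2 ⇒ H = (0, 1/3)
3. X lies on line SH with SX:XH = 1:2 ⇒ X = (0, 7/9)
through X parallel to BS: direction (-1/3, 2/3); meets EZ at F = (7/18, 0)
F = E + t·(Z−E) with t = 11/18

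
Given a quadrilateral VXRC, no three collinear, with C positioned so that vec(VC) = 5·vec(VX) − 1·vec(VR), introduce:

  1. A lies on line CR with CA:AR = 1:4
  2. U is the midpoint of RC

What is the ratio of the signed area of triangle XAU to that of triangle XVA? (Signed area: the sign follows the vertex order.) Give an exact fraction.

[XAU]:[XVA] = 3/2

Choose coordinates V = (0, 0), X = (1, 0), R = (0, 1), C = (5, -1).
1. A lies on line CR with CA:AR = 1:4 ⇒ A = (4, -3/5)
2. U is the midpoint of RC ⇒ U = (5/2, 0)
2·[XAU] = 9/10, 2·[XVA] = 3/5
[XAU]:[XVA] = 9/10:3/5 = 3/2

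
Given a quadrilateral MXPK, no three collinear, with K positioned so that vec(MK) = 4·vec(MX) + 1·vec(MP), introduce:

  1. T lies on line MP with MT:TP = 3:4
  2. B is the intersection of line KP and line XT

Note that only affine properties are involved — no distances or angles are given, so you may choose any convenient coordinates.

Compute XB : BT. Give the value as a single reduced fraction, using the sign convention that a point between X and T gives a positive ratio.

XB:BT = -7/4

Assign M = (0, 0), X = (1, 0), P = (0, 1), K = (4, 1) — the answer is frame-independent, so this choice is without loss of generality.
1. T lies on line MP with MT:TP = 3:4 ⇒ T = (0, 3/7)
2. B is the intersection of line KP and line XT ⇒ B = (-4/3, 1)
B = X + t·(T−X) with t = 7/3, so XB:BT = t:(1−t) = 7/3:-4/3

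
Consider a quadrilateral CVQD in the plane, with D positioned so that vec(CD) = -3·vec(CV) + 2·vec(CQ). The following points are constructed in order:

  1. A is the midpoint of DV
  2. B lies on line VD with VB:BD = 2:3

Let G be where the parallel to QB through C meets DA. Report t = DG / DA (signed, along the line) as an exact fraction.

Work in coordinates with C = (0, 0), V = (1, 0), Q = (0, 1), D = (-3, 2).
1. A is the midpoint of DV ⇒ A = (-1, 1)
2. B lies on line VD with VB:BD = 2:3 ⇒ B = (-3/5, 4/5)
through C parallel to QB: direction (-3/5, -1/5); meets DA at G = (3/5, 1/5)
G = D + t·(A−D) with t = 9/5

t = 9/5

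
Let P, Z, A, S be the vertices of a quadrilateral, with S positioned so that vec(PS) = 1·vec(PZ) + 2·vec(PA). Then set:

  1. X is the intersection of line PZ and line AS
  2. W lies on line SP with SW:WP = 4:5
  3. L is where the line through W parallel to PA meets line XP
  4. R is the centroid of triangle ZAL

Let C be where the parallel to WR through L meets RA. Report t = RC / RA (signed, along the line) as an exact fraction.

Work in coordinates with P = (0, 0), Z = (1, 0), A = (0, 1), S = (1, 2).
1. X is the intersection of line PZ and line AS ⇒ X = (-1, 0)
2. W lies on line SP with SW:WP = 4:5 ⇒ W = (5/9, 10/9)
3. L is where the line through W parallel to PA meets line XP ⇒ L = (5/9, 0)
4. R is the centroid of triangle ZAL ⇒ R = (14/27, 1/3)
through L parallel to WR: direction (-1/27, -7/9); meets RA at C = (133/234, 7/26)
C = R + t·(A−R) with t = -5/52

t = -5/52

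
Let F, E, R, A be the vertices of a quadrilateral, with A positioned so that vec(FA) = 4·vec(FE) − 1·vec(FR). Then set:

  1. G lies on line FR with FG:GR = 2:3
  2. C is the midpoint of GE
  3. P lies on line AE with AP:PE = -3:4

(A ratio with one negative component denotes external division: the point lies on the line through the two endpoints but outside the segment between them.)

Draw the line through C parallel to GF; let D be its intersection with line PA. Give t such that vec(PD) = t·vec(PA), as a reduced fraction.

t = 25/18

Set F = (0, 0), E = (1, 0), R = (0, 1), A = (4, -1); any affine frame gives the same invariant.
1. G lies on line FR with FG:GR = 2:3 ⇒ G = (0, 2/5)
2. C is the midpoint of GE ⇒ C = (1/2, 1/5)
3. P lies on line AE with AP:PE = -3:4 ⇒ P = (13, -4)
through C parallel to GF: direction (0, -2/5); meets PA at D = (1/2, 1/6)
D = P + t·(A−P) with t = 25/18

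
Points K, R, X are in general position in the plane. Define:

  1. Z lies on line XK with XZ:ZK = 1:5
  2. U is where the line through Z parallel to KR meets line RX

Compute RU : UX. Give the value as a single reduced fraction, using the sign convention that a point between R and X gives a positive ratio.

RU:UX = 5

Work in coordinates with K = (0, 0), R = (1, 0), X = (0, 1).
1. Z lies on line XK with XZ:ZK = 1:5 ⇒ Z = (0, 5/6)
2. U is where the line through Z parallel to KR meets line RX ⇒ U = (1/6, 5/6)
U = R + t·(X−R) with t = 5/6, so RU:UX = t:(1−t) = 5/6:1/6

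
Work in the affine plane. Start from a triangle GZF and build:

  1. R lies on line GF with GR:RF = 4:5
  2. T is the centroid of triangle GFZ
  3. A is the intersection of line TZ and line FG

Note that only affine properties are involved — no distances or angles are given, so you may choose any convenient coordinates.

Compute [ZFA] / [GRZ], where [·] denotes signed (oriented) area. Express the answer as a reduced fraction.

Choose coordinates G = (0, 0), Z = (1, 0), F = (0, 1).
1. R lies on line GF with GR:RF = 4:5 ⇒ R = (0, 4/9)
2. T is the centroid of triangle GFZ ⇒ T = (1/3, 1/3)
3. A is the intersection of line TZ and line FG ⇒ A = (0, 1/2)
2·[ZFA] = 1/2, 2·[GRZ] = -4/9
[ZFA]:[GRZ] = 1/2:-4/9 = -9/8

[ZFA]:[GRZ] = -9/8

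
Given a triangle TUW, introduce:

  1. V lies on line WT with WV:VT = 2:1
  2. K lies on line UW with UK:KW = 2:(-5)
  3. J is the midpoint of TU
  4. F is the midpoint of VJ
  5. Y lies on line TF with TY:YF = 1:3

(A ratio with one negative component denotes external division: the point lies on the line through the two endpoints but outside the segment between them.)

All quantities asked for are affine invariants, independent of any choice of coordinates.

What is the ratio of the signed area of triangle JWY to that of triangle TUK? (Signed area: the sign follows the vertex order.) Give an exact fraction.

[JWY]:[TUK] = -5/8

Set T = (0, 0), U = (1, 0), W = (0, 1); any affine frame gives the same invariant.
1. V lies on line WT with WV:VT = 2:1 ⇒ V = (0, 1/3)
2. K lies on line UW with UK:KW = 2:(-5) ⇒ K = (5/3, -2/3)
3. J is the midpoint of TU ⇒ J = (1/2, 0)
4. F is the midpoint of VJ ⇒ F = (1/4, 1/6)
5. Y lies on line TF with TY:YF = 1:3 ⇒ Y = (1/16, 1/24)
2·[JWY] = 5/12, 2·[TUK] = -2/3
[JWY]:[TUK] = 5/12:-2/3 = -5/8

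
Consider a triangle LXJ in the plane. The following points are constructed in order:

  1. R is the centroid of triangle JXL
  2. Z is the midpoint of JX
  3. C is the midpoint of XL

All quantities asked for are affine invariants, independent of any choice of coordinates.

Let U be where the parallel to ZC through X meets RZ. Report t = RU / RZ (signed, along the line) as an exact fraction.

t = 4

Work in coordinates with L = (0, 0), X = (1, 0), J = (0, 1).
1. R is the centroid of triangle JXL ⇒ R = (1/3, 1/3)
2. Z is the midpoint of JX ⇒ Z = (1/2, 1/2)
3. C is the midpoint of XL ⇒ C = (1/2, 0)
through X parallel to ZC: direction (0, -1/2); meets RZ at U = (1, 1)
U = R + t·(Z−R) with t = 4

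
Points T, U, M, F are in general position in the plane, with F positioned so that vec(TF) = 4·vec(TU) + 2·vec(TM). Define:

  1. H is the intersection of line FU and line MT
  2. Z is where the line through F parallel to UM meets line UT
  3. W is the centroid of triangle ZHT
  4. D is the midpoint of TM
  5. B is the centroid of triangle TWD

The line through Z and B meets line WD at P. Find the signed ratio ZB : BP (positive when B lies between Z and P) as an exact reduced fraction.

ZB:BP = -11

Work in coordinates with T = (0, 0), U = (1, 0), M = (0, 1), F = (4, 2).
1. H is the intersection of line FU and line MT ⇒ H = (0, -2/3)
2. Z is where the line through F parallel to UM meets line UT ⇒ Z = (6, 0)
3. W is the centroid of triangle ZHT ⇒ W = (2, -2/9)
4. D is the midpoint of TM ⇒ D = (0, 1/2)
5. B is the centroid of triangle TWD ⇒ B = (2/3, 5/54)
line ZB meets WD at P = (38/33, 25/297)
B = Z + t·(P−Z) with t = 11/10, so ZB:BP = 11/10:-1/10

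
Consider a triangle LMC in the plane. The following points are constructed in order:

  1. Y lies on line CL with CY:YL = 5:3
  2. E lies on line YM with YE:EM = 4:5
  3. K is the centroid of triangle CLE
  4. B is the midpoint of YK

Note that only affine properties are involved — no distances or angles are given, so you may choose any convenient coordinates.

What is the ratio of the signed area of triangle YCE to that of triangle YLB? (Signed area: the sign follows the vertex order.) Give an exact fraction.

[YCE]:[YLB] = -10

Assign L = (0, 0), M = (1, 0), C = (0, 1) — the answer is frame-independent, so this choice is without loss of generality.
1. Y lies on line CL with CY:YL = 5:3 ⇒ Y = (0, 3/8)
2. E lies on line YM with YE:EM = 4:5 ⇒ E = (4/9, 5/24)
3. K is the centroid of triangle CLE ⇒ K = (4/27, 29/72)
4. B is the midpoint of YK ⇒ B = (2/27, 7/18)
2·[YCE] = -5/18, 2·[YLB] = 1/36
[YCE]:[YLB] = -5/18:1/36 = -10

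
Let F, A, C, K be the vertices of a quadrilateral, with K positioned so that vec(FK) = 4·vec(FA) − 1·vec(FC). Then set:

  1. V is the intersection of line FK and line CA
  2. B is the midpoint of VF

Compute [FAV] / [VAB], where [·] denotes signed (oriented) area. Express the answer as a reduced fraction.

[FAV]:[VAB] = -2

Choose coordinates F = (0, 0), A = (1, 0), C = (0, 1), K = (4, -1).
1. V is the intersection of line FK and line CA ⇒ V = (4/3, -1/3)
2. B is the midpoint of VF ⇒ B = (2/3, -1/6)
2·[FAV] = -1/3, 2·[VAB] = 1/6
[FAV]:[VAB] = -1/3:1/6 = -2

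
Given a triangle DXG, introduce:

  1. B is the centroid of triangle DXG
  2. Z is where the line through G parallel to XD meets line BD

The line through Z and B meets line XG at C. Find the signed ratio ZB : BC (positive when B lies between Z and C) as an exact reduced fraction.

ZB:BC = -4

Choose coordinates D = (0, 0), X = (1, 0), G = (0, 1).
1. B is the centroid of triangle DXG ⇒ B = (1/3, 1/3)
2. Z is where the line through G parallel to XD meets line BD ⇒ Z = (1, 1)
line ZB meets XG at C = (1/2, 1/2)
B = Z + t·(C−Z) with t = 4/3, so ZB:BC = 4/3:-1/3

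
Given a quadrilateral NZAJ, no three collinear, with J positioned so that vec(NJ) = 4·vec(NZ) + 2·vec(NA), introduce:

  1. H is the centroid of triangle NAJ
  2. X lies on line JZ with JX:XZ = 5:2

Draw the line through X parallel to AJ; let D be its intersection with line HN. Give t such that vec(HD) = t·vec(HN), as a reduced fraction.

Set N = (0, 0), Z = (1, 0), A = (0, 1), J = (4, 2); any affine frame gives the same invariant.
1. H is the centroid of triangle NAJ ⇒ H = (4/3, 1)
2. X lies on line JZ with JX:XZ = 5:2 ⇒ X = (13/7, 4/7)
through X parallel to AJ: direction (4, 1); meets HN at D = (3/14, 9/56)
D = H + t·(N−H) with t = 47/56

t = 47/56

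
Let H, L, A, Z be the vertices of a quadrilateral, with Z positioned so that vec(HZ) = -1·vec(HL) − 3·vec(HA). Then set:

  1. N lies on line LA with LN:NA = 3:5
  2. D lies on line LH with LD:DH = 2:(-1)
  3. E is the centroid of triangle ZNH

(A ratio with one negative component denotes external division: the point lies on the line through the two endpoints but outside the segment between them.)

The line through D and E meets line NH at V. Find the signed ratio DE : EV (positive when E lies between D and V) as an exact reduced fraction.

Work in coordinates with H = (0, 0), L = (1, 0), A = (0, 1), Z = (-1, -3).
1. N lies on line LA with LN:NA = 3:5 ⇒ N = (5/8, 3/8)
2. D lies on line LH with LD:DH = 2:(-1) ⇒ D = (-1, 0)
3. E is the centroid of triangle ZNH ⇒ E = (-1/8, -7/8)
line DE meets NH at V = (-5/8, -3/8)
E = D + t·(V−D) with t = 7/3, so DE:EV = 7/3:-4/3

DE:EV = -7/4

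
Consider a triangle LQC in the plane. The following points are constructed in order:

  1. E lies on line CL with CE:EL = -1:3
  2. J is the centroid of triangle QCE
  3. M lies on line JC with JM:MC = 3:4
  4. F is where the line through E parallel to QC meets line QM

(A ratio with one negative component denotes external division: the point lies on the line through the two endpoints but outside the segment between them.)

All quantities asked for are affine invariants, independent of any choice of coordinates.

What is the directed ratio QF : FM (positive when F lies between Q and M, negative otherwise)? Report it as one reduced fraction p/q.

QF:FM = -21/17

Assign L = (0, 0), Q = (1, 0), C = (0, 1) — the answer is frame-independent, so this choice is without loss of generality.
1. E lies on line CL with CE:EL = -1:3 ⇒ E = (0, 3/2)
2. J is the centroid of triangle QCE ⇒ J = (1/3, 5/6)
3. M lies on line JC with JM:MC = 3:4 ⇒ M = (4/21, 19/21)
4. F is where the line through E parallel to QC meets line QM ⇒ F = (-13/4, 19/4)
F = Q + t·(M−Q) with t = 21/4, so QF:FM = t:(1−t) = 21/4:-17/4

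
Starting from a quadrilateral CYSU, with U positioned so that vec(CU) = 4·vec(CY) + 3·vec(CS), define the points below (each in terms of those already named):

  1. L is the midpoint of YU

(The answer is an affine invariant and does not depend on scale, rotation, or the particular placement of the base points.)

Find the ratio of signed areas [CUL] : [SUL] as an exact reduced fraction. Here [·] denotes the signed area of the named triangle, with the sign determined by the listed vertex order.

[CUL]:[SUL] = 1/2

Set C = (0, 0), Y = (1, 0), S = (0, 1), U = (4, 3); any affine frame gives the same invariant.
1. L is the midpoint of YU ⇒ L = (5/2, 3/2)
2·[CUL] = -3/2, 2·[SUL] = -3
[CUL]:[SUL] = -3/2:-3 = 1/2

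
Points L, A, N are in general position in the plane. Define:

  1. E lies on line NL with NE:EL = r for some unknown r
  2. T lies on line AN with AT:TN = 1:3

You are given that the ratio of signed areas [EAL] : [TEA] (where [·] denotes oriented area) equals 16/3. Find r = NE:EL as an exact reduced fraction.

r = -3/4

Work in coordinates with L = (0, 0), A = (1, 0), N = (0, 1).
1. With NE:EL = r, write λ = r/(r+1) so E = N + λ·(L−N); E is affine-linear in λ
2. T lies on line AN with AT:TN = 1:3 ⇒ T = (3/4, 1/4)
Every point depending on E is an affine combination of E and λ-independent points, so each such coordinate is linear in λ; the λ² term in each signed area is a multiple of (L−N)×(L−N) = 0, so 2·[EAL] and 2·[TEA] are each linear in λ. Evaluating at λ=0 and λ=1:
  2·[EAL] = λ − 1,   2·[TEA] = 1/4·λ
So [EAL]:[TEA] = (λ − 1) / (1/4·λ). Setting this equal to 16/3:
  λ − 1 = 16/3·(1/4·λ)  ⇒  λ = -3
Then r = λ/(1−λ) = (-3)/(4) = -3/4. Check: with r = -3/4, E = (0, 4) and [EAL]:[TEA] = 16/3 as required.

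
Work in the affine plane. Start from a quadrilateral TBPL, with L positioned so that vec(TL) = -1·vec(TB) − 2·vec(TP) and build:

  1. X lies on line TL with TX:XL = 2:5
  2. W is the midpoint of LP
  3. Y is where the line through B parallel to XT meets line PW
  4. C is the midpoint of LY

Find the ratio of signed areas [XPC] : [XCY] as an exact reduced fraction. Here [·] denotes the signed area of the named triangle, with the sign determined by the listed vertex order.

[XPC]:[XCY] = 2

Set T = (0, 0), B = (1, 0), P = (0, 1), L = (-1, -2); any affine frame gives the same invariant.
1. X lies on line TL with TX:XL = 2:5 ⇒ X = (-2/7, -4/7)
2. W is the midpoint of LP ⇒ W = (-1/2, -1/2)
3. Y is where the line through B parallel to XT meets line PW ⇒ Y = (-3, -8)
4. C is the midpoint of LY ⇒ C = (-2, -5)
2·[XPC] = 10/7, 2·[XCY] = 5/7
[XPC]:[XCY] = 10/7:5/7 = 2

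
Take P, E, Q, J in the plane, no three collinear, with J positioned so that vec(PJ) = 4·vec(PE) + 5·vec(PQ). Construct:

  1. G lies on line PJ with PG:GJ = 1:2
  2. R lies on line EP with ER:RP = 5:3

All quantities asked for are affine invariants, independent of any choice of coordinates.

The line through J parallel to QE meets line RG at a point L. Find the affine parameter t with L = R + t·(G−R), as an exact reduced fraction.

t = 23/7

Work in coordinates with P = (0, 0), E = (1, 0), Q = (0, 1), J = (4, 5).
1. G lies on line PJ with PG:GJ = 1:2 ⇒ G = (4/3, 5/3)
2. R lies on line EP with ER:RP = 5:3 ⇒ R = (3/8, 0)
through J parallel to QE: direction (1, -1); meets RG at L = (74/21, 115/21)
L = R + t·(G−R) with t = 23/7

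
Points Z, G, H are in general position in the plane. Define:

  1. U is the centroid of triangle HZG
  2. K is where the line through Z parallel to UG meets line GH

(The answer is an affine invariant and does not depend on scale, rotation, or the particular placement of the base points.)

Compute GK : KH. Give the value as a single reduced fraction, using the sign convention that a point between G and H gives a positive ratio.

GK:KH = -1/2

Choose coordinates Z = (0, 0), G = (1, 0), H = (0, 1).
1. U is the centroid of triangle HZG ⇒ U = (1/3, 1/3)
2. K is where the line through Z parallel to UG meets line GH ⇒ K = (2, -1)
K = G + t·(H−G) with t = -1, so GK:KH = t:(1−t) = -1:2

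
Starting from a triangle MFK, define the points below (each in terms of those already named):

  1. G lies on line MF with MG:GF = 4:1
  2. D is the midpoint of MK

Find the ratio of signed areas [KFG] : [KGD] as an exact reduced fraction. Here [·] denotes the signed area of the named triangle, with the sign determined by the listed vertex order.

Set M = (0, 0), F = (1, 0), K = (0, 1); any affine frame gives the same invariant.
1. G lies on line MF with MG:GF = 4:1 ⇒ G = (4/5, 0)
2. D is the midpoint of MK ⇒ D = (0, 1/2)
2·[KFG] = -1/5, 2·[KGD] = -2/5
[KFG]:[KGD] = -1/5:-2/5 = 1/2

[KFG]:[KGD] = 1/2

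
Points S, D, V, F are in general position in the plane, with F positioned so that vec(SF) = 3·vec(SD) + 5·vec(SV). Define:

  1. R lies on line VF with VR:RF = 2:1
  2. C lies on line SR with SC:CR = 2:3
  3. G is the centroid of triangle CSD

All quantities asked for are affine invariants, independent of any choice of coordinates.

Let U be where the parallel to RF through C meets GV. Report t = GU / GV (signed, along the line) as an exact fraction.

t = 32/59

Choose coordinates S = (0, 0), D = (1, 0), V = (0, 1), F = (3, 5).
1. R lies on line VF with VR:RF = 2:1 ⇒ R = (2, 11/3)
2. C lies on line SR with SC:CR = 2:3 ⇒ C = (4/5, 22/15)
3. G is the centroid of triangle CSD ⇒ G = (3/5, 22/45)
through C parallel to RF: direction (1, 4/3); meets GV at U = (81/295, 226/295)
U = G + t·(V−G) with t = 32/59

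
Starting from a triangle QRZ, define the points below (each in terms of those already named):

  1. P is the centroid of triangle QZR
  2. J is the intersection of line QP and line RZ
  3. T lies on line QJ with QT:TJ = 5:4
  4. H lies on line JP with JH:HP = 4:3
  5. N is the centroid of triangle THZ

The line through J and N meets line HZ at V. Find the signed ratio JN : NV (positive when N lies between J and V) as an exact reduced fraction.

JN:NV = -13/4

Choose coordinates Q = (0, 0), R = (1, 0), Z = (0, 1).
1. P is the centroid of triangle QZR ⇒ P = (1/3, 1/3)
2. J is the intersection of line QP and line RZ ⇒ J = (1/2, 1/2)
3. T lies on line QJ with QT:TJ = 5:4 ⇒ T = (5/18, 5/18)
4. H lies on line JP with JH:HP = 4:3 ⇒ H = (17/42, 17/42)
5. N is the centroid of triangle THZ ⇒ N = (43/189, 106/189)
line JN meets HZ at V = (85/273, 148/273)
N = J + t·(V−J) with t = 13/9, so JN:NV = 13/9:-4/9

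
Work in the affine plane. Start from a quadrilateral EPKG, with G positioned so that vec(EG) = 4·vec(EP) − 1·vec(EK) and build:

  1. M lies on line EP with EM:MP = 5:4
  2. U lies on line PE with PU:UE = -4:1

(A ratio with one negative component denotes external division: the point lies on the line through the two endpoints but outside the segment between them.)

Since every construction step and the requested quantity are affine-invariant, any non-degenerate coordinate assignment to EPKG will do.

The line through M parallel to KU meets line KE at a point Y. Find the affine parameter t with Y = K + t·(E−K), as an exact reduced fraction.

Set E = (0, 0), P = (1, 0), K = (0, 1), G = (4, -1); any affine frame gives the same invariant.
1. M lies on line EP with EM:MP = 5:4 ⇒ M = (5/9, 0)
2. U lies on line PE with PU:UE = -4:1 ⇒ U = (-1/3, 0)
through M parallel to KU: direction (-1/3, -1); meets KE at Y = (0, -5/3)
Y = K + t·(E−K) with t = 8/3

t = 8/3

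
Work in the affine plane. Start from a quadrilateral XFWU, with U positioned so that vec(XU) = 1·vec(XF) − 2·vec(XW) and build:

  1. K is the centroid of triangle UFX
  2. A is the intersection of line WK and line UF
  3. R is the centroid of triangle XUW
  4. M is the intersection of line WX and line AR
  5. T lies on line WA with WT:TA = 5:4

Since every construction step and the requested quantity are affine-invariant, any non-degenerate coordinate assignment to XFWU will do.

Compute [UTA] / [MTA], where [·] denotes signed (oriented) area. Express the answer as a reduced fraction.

Choose coordinates X = (0, 0), F = (1, 0), W = (0, 1), U = (1, -2).
1. K is the centroid of triangle UFX ⇒ K = (2/3, -2/3)
2. A is the intersection of line WK and line UF ⇒ A = (1, -3/2)
3. R is the centroid of triangle XUW ⇒ R = (1/3, -1/3)
4. M is the intersection of line WX and line AR ⇒ M = (0, 1/4)
5. T lies on line WA with WT:TA = 5:4 ⇒ T = (5/9, -7/18)
2·[UTA] = -2/9, 2·[MTA] = -1/3
[UTA]:[MTA] = -2/9:-1/3 = 2/3

[UTA]:[MTA] = 2/3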